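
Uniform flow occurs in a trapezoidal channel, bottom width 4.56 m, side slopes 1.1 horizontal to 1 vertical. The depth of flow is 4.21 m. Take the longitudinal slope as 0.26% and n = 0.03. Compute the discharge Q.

With bottom width b = 4.56 m and side slope z = 1.1: A = (b + zy)y = (4.56 + 1.1×4.21)×4.21 = 38.69 m²; P = b + 2y√(1+z²) = 4.56 + 2×4.21×1.487 = 17.08 m.
Hydraulic radius R = A/P = 38.69/17.08 = 2.266 m.
Manning's equation: Q = (1/n) A R^(2/3) S^(1/2) = (1/0.03) × 38.69 × 2.266^(2/3) × 0.0026^(1/2) = 113 m³/s.

Q = 113 m³/s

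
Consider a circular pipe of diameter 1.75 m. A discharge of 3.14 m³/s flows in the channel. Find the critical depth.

At critical depth, Q² T / (g A³) = 1, i.e. A³/T = Q²/g = 3.14²/9.81 = 1.005.
Try y = 0.607 m: A³/T = 0.2443 — low.
Try y = 0.878 m: A³/T = 1.007 — matches.

y_c = 0.878 m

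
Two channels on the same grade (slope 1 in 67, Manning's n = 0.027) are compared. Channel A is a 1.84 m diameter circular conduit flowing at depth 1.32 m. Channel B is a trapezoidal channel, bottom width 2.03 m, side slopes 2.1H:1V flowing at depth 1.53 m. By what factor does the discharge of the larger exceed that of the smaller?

5.37

Channel A: For a circular section of diameter D = 1.84 m at depth y = 1.32 m, the central angle is θ = 2 arccos(1 − 2y/D) = 4.041 rad. Then A = (D²/8)(θ − sin θ) = 2.042 m² and P = Dθ/2 = 3.718 m. Hydraulic radius R = A/P = 2.042/3.718 = 0.5491 m. Q_A = (1/0.027)·2.042·0.5491^(2/3)·√0.01493 = 6.195 m³/s.
Channel B: With bottom width b = 2.03 m and side slope z = 2.1: A = (b + zy)y = (2.03 + 2.1×1.53)×1.53 = 8.022 m²; P = b + 2y√(1+z²) = 2.03 + 2×1.53×2.326 = 9.147 m. Hydraulic radius R = A/P = 8.022/9.147 = 0.8769 m. Q_B = (1/0.027)·8.022·0.8769^(2/3)·√0.01493 = 33.25 m³/s.
The larger discharge is 33.25 m³/s and the smaller is 6.195 m³/s; the ratio is 5.37.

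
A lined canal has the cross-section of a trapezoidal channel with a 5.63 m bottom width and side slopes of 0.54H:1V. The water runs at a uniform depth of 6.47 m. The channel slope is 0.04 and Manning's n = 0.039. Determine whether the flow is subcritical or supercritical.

With bottom width b = 5.63 m and side slope z = 0.54: A = (b + zy)y = (5.63 + 0.54×6.47)×6.47 = 59.03 m²; P = b + 2y√(1+z²) = 5.63 + 2×6.47×1.136 = 20.34 m.
Hydraulic radius R = A/P = 59.03/20.34 = 2.903 m.
V = (1/n) R^(2/3) √S = (1/0.039) × 2.903^(2/3) × √0.04 = 10.44 m/s. Hydraulic depth D_h = A/T = 59.03/12.62 = 4.678 m.
Froude number Fr = V/√(g·D_h) = 10.44/√(9.81×4.678) = 1.54, which is greater than 1, so the flow is supercritical.

supercritical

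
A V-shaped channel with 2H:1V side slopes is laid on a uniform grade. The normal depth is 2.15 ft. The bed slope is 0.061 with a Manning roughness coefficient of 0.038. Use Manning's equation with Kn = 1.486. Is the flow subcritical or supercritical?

For a triangular section with side slope z = 2: A = zy² = 2×2.15² = 9.245 ft²; P = 2y√(1+z²) = 2×2.15×2.236 = 9.615 ft.
Hydraulic radius R = A/P = 9.245/9.615 = 0.9615 ft.
V = (1.486/n) R^(2/3) √S = (1.486/0.038) × 0.9615^(2/3) × √0.061 = 9.409 ft/s. Hydraulic depth D_h = A/T = 9.245/8.6 = 1.075 ft.
Froude number Fr = V/√(g·D_h) = 9.409/√(32.2×1.075) = 1.6, which is greater than 1, so the flow is supercritical.

supercritical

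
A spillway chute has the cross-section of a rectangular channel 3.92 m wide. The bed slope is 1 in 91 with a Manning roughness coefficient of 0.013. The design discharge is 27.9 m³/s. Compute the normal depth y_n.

Manning's equation rearranged: A R^(2/3) = nQ / (1·√S) = 0.013 × 27.9 / (√0.01099) = 3.46.
Try y = 0.853 m: A R^(2/3) = 2.364 — short.
Try y = 1.2 m: A R^(2/3) = 3.863 — over.
Try y = 1.11 m: A R^(2/3) = 3.459 — matches.

y_n = 1.11 m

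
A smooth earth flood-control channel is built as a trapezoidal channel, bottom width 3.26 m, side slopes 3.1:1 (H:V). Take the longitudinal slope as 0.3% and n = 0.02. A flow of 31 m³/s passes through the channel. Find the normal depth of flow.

Manning's equation rearranged: A R^(2/3) = nQ / (1·√S) = 0.02 × 31 / (√0.003) = 11.32.
Try y = 1.26 m: A R^(2/3) = 7.699 — low.
Try y = 1.9 m: A R^(2/3) = 18.66 — high.
Try y = 1.51 m: A R^(2/3) = 11.31 — close enough.

y_n = 1.51 m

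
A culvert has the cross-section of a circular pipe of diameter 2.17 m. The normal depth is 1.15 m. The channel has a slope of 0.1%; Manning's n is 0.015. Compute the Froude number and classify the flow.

subcritical

For a circular section of diameter D = 2.17 m at depth y = 1.15 m, the central angle is θ = 2 arccos(1 − 2y/D) = 3.261 rad. Then A = (D²/8)(θ − sin θ) = 1.99 m² and P = Dθ/2 = 3.539 m.
Hydraulic radius R = A/P = 1.99/3.539 = 0.5624 m.
V = (1/n) R^(2/3) √S = (1/0.015) × 0.5624^(2/3) × √0.001 = 1.436 m/s. Hydraulic depth D_h = A/T = 1.99/2.166 = 0.9188 m.
Froude number Fr = V/√(g·D_h) = 1.436/√(9.81×0.9188) = 0.478, which is less than 1, so the flow is subcritical.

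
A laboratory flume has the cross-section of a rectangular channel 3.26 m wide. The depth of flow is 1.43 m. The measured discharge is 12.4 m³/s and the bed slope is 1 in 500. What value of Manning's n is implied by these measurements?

n = 0.014

Flow area A = b·y = 3.26 × 1.43 = 4.662 m². Wetted perimeter P = b + 2y = 3.26 + 2×1.43 = 6.12 m.
Hydraulic radius R = A/P = 4.662/6.12 = 0.7617 m.
Rearranging Manning's equation: n = (1/Q) A R^(2/3) S^(1/2) = (1/12.4) × 4.662 × 0.7617^(2/3) × √0.002 = 0.014.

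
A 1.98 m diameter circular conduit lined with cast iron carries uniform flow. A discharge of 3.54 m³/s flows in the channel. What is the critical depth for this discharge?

At critical depth, Q² T / (g A³) = 1, i.e. A³/T = Q²/g = 3.54²/9.81 = 1.277.
Trying y = 1.09 m: A³/T = 2.661 — high.
Trying y = 0.639 m: A³/T = 0.3428 — low.
Trying y = 0.899 m: A³/T = 1.275 — close enough.

y_c = 0.899 m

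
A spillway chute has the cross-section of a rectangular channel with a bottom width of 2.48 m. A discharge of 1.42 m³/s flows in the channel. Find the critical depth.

y_c = 0.322 m

For a rectangular channel, critical depth y_c = (q²/g)^(1/3) where q = Q/b = 1.42/2.48 = 0.5726 m²/s.
So y_c = (0.5726²/9.81)^(1/3) = 0.322 m.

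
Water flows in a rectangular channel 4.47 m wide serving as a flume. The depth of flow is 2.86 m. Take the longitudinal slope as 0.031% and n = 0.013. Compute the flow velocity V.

Flow area A = b·y = 4.47 × 2.86 = 12.78 m². Wetted perimeter P = b + 2y = 4.47 + 2×2.86 = 10.19 m.
Hydraulic radius R = A/P = 12.78/10.19 = 1.255 m.
From Manning's equation, V = (1/n) R^(2/3) S^(1/2) = (1/0.013) × 1.255^(2/3) × 0.00031^(1/2) = 1.58 m/s.

V = 1.58 m/s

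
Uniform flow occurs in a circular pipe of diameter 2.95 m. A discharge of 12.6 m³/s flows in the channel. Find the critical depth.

At critical depth, Q² T / (g A³) = 1, i.e. A³/T = Q²/g = 12.6²/9.81 = 16.18.
At y = 1.35 m: A³/T = 9.645 — too small.
At y = 1.84 m: A³/T = 31.52 — too large.
At y = 1.55 m: A³/T = 16.35 — close enough.

y_c = 1.55 m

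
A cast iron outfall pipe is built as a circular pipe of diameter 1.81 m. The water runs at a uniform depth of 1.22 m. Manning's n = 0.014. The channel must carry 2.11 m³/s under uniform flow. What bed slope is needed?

S = 0.000599

For a circular section of diameter D = 1.81 m at depth y = 1.22 m, the central angle is θ = 2 arccos(1 − 2y/D) = 3.853 rad. Then A = (D²/8)(θ − sin θ) = 1.845 m² and P = Dθ/2 = 3.487 m.
Hydraulic radius R = A/P = 1.845/3.487 = 0.5292 m.
From Manning's equation, S = [nQ / (1 A R^(2/3))]² = [0.014 × 2.11 / (1 × 1.845 × 0.5292^(2/3))]² = 0.000599.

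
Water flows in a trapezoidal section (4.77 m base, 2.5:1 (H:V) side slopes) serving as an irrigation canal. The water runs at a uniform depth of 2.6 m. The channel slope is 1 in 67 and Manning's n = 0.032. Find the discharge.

Q = 151 m³/s

With bottom width b = 4.77 m and side slope z = 2.5: A = (b + zy)y = (4.77 + 2.5×2.6)×2.6 = 29.3 m²; P = b + 2y√(1+z²) = 4.77 + 2×2.6×2.693 = 18.77 m.
Hydraulic radius R = A/P = 29.3/18.77 = 1.561 m.
Manning's equation: Q = (1/n) A R^(2/3) S^(1/2) = (1/0.032) × 29.3 × 1.561^(2/3) × 0.01493^(1/2) = 151 m³/s.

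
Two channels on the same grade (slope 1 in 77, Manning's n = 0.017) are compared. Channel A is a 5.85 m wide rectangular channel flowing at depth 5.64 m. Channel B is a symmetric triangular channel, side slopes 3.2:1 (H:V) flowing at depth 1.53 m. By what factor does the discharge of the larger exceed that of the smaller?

Channel A: Flow area A = b·y = 5.85 × 5.64 = 32.99 m². Wetted perimeter P = b + 2y = 5.85 + 2×5.64 = 17.13 m. Hydraulic radius R = A/P = 32.99/17.13 = 1.926 m. Q_A = (1/0.017)·32.99·1.926^(2/3)·√0.01299 = 342.4 m³/s.
Channel B: For a triangular section with side slope z = 3.2: A = zy² = 3.2×1.53² = 7.491 m²; P = 2y√(1+z²) = 2×1.53×3.353 = 10.26 m. Hydraulic radius R = A/P = 7.491/10.26 = 0.7302 m. Q_B = (1/0.017)·7.491·0.7302^(2/3)·√0.01299 = 40.72 m³/s.
The larger discharge is 342.4 m³/s and the smaller is 40.72 m³/s; the ratio is 8.41.

8.41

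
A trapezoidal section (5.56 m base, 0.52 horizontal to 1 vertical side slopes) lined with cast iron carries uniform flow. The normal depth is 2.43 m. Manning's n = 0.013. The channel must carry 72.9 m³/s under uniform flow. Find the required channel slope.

With bottom width b = 5.56 m and side slope z = 0.52: A = (b + zy)y = (5.56 + 0.52×2.43)×2.43 = 16.58 m²; P = b + 2y√(1+z²) = 5.56 + 2×2.43×1.127 = 11.04 m.
Hydraulic radius R = A/P = 16.58/11.04 = 1.502 m.
From Manning's equation, S = [nQ / (1 A R^(2/3))]² = [0.013 × 72.9 / (1 × 16.58 × 1.502^(2/3))]² = 0.0019.

S = 0.0019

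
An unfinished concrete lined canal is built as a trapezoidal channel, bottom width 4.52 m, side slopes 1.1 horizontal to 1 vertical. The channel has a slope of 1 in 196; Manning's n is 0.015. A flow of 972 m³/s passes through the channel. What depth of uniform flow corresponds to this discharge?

y_n = 7.19 m

Manning's equation rearranged: A R^(2/3) = nQ / (1·√S) = 0.015 × 972 / (√0.005102) = 204.1.
Try y = 6.05 m: A R^(2/3) = 140.7 — low.
Try y = 8.92 m: A R^(2/3) = 328.5 — high.
Try y = 7.19 m: A R^(2/3) = 204.1 — matches.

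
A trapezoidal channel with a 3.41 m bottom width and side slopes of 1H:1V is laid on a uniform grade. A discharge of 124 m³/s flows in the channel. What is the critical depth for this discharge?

y_c = 3.63 m

At critical depth, Q² T / (g A³) = 1, i.e. A³/T = Q²/g = 124²/9.81 = 1567.
Try y = 2.93 m: A³/T = 691.5 — low.
Try y = 3.63 m: A³/T = 1564 — matches.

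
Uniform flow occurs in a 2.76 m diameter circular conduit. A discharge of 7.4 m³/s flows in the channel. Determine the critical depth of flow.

y_c = 1.19 m

At critical depth, Q² T / (g A³) = 1, i.e. A³/T = Q²/g = 7.4²/9.81 = 5.582.
Try y = 1.39 m: A³/T = 9.97 — high.
Try y = 1.19 m: A³/T = 5.504 — matches.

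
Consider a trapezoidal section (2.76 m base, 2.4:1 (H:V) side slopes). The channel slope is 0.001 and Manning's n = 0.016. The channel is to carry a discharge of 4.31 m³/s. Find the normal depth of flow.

Manning's equation rearranged: A R^(2/3) = nQ / (1·√S) = 0.016 × 4.31 / (√0.001) = 2.181.
At y = 0.939 m: A R^(2/3) = 3.408 — over.
At y = 0.631 m: A R^(2/3) = 1.576 — short.
At y = 0.748 m: A R^(2/3) = 2.182 — close enough.

y_n = 0.748 m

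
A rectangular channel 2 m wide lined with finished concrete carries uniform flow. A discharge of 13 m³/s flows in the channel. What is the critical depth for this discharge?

For a rectangular channel, critical depth y_c = (q²/g)^(1/3) where q = Q/b = 13/2 = 6.5 m²/s.
So y_c = (6.5²/9.81)^(1/3) = 1.63 m.

y_c = 1.63 m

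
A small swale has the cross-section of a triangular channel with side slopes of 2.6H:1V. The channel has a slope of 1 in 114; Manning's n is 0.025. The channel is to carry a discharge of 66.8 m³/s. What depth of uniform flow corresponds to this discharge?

y_n = 2.49 m

Manning's equation rearranged: A R^(2/3) = nQ / (1·√S) = 0.025 × 66.8 / (√0.008772) = 17.83.
Trying y = 2.9 m: A R^(2/3) = 26.75 — too large.
Trying y = 1.88 m: A R^(2/3) = 8.422 — too small.
Trying y = 2.49 m: A R^(2/3) = 17.82 — matches.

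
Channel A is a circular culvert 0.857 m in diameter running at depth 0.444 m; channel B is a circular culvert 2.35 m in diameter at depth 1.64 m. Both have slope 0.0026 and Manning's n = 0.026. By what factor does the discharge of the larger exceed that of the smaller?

23.1

Channel A: For a circular section of diameter D = 0.857 m at depth y = 0.444 m, the central angle is θ = 2 arccos(1 − 2y/D) = 3.214 rad. Then A = (D²/8)(θ − sin θ) = 0.3017 m² and P = Dθ/2 = 1.377 m. Hydraulic radius R = A/P = 0.3017/1.377 = 0.2191 m. Q_A = (1/0.026)·0.3017·0.2191^(2/3)·√0.0026 = 0.215 m³/s.
Channel B: For a circular section of diameter D = 2.35 m at depth y = 1.64 m, the central angle is θ = 2 arccos(1 − 2y/D) = 3.955 rad. Then A = (D²/8)(θ − sin θ) = 3.232 m² and P = Dθ/2 = 4.648 m. Hydraulic radius R = A/P = 3.232/4.648 = 0.6955 m. Q_B = (1/0.026)·3.232·0.6955^(2/3)·√0.0026 = 4.976 m³/s.
The larger discharge is 4.976 m³/s and the smaller is 0.215 m³/s; the ratio is 23.1.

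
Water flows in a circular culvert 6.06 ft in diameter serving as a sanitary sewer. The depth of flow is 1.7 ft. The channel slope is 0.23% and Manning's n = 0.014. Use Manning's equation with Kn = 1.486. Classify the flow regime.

subcritical

For a circular section of diameter D = 6.06 ft at depth y = 1.7 ft, the central angle is θ = 2 arccos(1 − 2y/D) = 2.233 rad. Then A = (D²/8)(θ − sin θ) = 6.628 ft² and P = Dθ/2 = 6.765 ft.
Hydraulic radius R = A/P = 6.628/6.765 = 0.9798 ft.
V = (1.486/n) R^(2/3) √S = (1.486/0.014) × 0.9798^(2/3) × √0.0023 = 5.022 ft/s. Hydraulic depth D_h = A/T = 6.628/5.445 = 1.217 ft.
Froude number Fr = V/√(g·D_h) = 5.022/√(32.2×1.217) = 0.802, which is less than 1, so the flow is subcritical.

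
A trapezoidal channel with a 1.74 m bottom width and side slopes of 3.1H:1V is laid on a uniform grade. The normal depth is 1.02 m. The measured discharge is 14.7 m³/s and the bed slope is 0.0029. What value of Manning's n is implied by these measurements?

With bottom width b = 1.74 m and side slope z = 3.1: A = (b + zy)y = (1.74 + 3.1×1.02)×1.02 = 5 m²; P = b + 2y√(1+z²) = 1.74 + 2×1.02×3.257 = 8.385 m.
Hydraulic radius R = A/P = 5/8.385 = 0.5963 m.
Rearranging Manning's equation: n = (1/Q) A R^(2/3) S^(1/2) = (1/14.7) × 5 × 0.5963^(2/3) × √0.0029 = 0.013.

n = 0.013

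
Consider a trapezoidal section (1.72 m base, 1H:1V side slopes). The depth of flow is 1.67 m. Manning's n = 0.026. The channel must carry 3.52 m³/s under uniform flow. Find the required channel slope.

S = 0.000311

With bottom width b = 1.72 m and side slope z = 1: A = (b + zy)y = (1.72 + 1×1.67)×1.67 = 5.661 m²; P = b + 2y√(1+z²) = 1.72 + 2×1.67×1.414 = 6.443 m.
Hydraulic radius R = A/P = 5.661/6.443 = 0.8786 m.
From Manning's equation, S = [nQ / (1 A R^(2/3))]² = [0.026 × 3.52 / (1 × 5.661 × 0.8786^(2/3))]² = 0.000311.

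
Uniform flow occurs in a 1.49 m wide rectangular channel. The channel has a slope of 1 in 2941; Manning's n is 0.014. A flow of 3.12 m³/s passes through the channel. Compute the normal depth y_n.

Manning's equation rearranged: A R^(2/3) = nQ / (1·√S) = 0.014 × 3.12 / (√0.00034) = 2.369.
At y = 1.85 m: A R^(2/3) = 1.808 — too small.
At y = 2.33 m: A R^(2/3) = 2.371 — matches.

y_n = 2.33 m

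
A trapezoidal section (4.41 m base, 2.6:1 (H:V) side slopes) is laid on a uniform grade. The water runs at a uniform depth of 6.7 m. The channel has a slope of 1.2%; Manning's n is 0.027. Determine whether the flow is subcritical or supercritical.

supercritical

With bottom width b = 4.41 m and side slope z = 2.6: A = (b + zy)y = (4.41 + 2.6×6.7)×6.7 = 146.3 m²; P = b + 2y√(1+z²) = 4.41 + 2×6.7×2.786 = 41.74 m.
Hydraulic radius R = A/P = 146.3/41.74 = 3.504 m.
V = (1/n) R^(2/3) √S = (1/0.027) × 3.504^(2/3) × √0.012 = 9.36 m/s. Hydraulic depth D_h = A/T = 146.3/39.25 = 3.726 m.
Froude number Fr = V/√(g·D_h) = 9.36/√(9.81×3.726) = 1.55, which is greater than 1, so the flow is supercritical.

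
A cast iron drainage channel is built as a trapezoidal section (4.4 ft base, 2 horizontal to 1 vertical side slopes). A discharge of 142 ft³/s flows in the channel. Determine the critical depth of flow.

At critical depth, Q² T / (g A³) = 1, i.e. A³/T = Q²/g = 142²/32.2 = 626.2.
Trying y = 2.56 ft: A³/T = 988.8 — too large.
Trying y = 1.79 ft: A³/T = 252.1 — too small.
Trying y = 2.28 ft: A³/T = 630.6 — matches.

y_c = 2.28 ft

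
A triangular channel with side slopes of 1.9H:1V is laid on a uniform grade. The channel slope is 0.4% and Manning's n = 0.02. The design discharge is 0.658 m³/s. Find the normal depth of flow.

y_n = 0.535 m

Manning's equation rearranged: A R^(2/3) = nQ / (1·√S) = 0.02 × 0.658 / (√0.004) = 0.2081.
At y = 0.392 m: A R^(2/3) = 0.0908 — short.
At y = 0.67 m: A R^(2/3) = 0.3792 — over.
At y = 0.535 m: A R^(2/3) = 0.2081 — matches.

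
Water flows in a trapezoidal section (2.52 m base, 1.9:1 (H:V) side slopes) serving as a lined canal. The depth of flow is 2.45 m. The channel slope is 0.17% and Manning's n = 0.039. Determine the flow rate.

With bottom width b = 2.52 m and side slope z = 1.9: A = (b + zy)y = (2.52 + 1.9×2.45)×2.45 = 17.58 m²; P = b + 2y√(1+z²) = 2.52 + 2×2.45×2.147 = 13.04 m.
Hydraulic radius R = A/P = 17.58/13.04 = 1.348 m.
Manning's equation: Q = (1/n) A R^(2/3) S^(1/2) = (1/0.039) × 17.58 × 1.348^(2/3) × 0.0017^(1/2) = 22.7 m³/s.

Q = 22.7 m³/s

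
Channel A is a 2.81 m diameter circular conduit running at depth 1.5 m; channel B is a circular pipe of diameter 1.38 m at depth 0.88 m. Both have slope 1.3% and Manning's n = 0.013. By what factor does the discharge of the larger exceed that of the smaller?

5.05

Channel A: For a circular section of diameter D = 2.81 m at depth y = 1.5 m, the central angle is θ = 2 arccos(1 − 2y/D) = 3.277 rad. Then A = (D²/8)(θ − sin θ) = 3.368 m² and P = Dθ/2 = 4.604 m. Hydraulic radius R = A/P = 3.368/4.604 = 0.7314 m. Q_A = (1/0.013)·3.368·0.7314^(2/3)·√0.013 = 23.98 m³/s.
Channel B: For a circular section of diameter D = 1.38 m at depth y = 0.88 m, the central angle is θ = 2 arccos(1 − 2y/D) = 3.7 rad. Then A = (D²/8)(θ − sin θ) = 1.007 m² and P = Dθ/2 = 2.553 m. Hydraulic radius R = A/P = 1.007/2.553 = 0.3944 m. Q_B = (1/0.013)·1.007·0.3944^(2/3)·√0.013 = 4.748 m³/s.
The larger discharge is 23.98 m³/s and the smaller is 4.748 m³/s; the ratio is 5.05.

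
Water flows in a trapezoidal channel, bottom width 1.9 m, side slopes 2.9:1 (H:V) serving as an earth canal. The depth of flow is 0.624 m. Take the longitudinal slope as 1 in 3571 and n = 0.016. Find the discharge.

Q = 1.32 m³/s

With bottom width b = 1.9 m and side slope z = 2.9: A = (b + zy)y = (1.9 + 2.9×0.624)×0.624 = 2.315 m²; P = b + 2y√(1+z²) = 1.9 + 2×0.624×3.068 = 5.728 m.
Hydraulic radius R = A/P = 2.315/5.728 = 0.4041 m.
Manning's equation: Q = (1/n) A R^(2/3) S^(1/2) = (1/0.016) × 2.315 × 0.4041^(2/3) × 0.00028^(1/2) = 1.32 m³/s.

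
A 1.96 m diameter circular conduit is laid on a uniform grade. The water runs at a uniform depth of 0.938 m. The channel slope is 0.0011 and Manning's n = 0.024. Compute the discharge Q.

Q = 1.2 m³/s

For a circular section of diameter D = 1.96 m at depth y = 0.938 m, the central angle is θ = 2 arccos(1 − 2y/D) = 3.056 rad. Then A = (D²/8)(θ − sin θ) = 1.426 m² and P = Dθ/2 = 2.995 m.
Hydraulic radius R = A/P = 1.426/2.995 = 0.4763 m.
Manning's equation: Q = (1/n) A R^(2/3) S^(1/2) = (1/0.024) × 1.426 × 0.4763^(2/3) × 0.0011^(1/2) = 1.2 m³/s.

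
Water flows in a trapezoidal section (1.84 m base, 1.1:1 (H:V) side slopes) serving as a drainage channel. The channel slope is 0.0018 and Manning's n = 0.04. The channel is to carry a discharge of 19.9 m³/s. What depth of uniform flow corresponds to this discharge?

y_n = 2.94 m

Manning's equation rearranged: A R^(2/3) = nQ / (1·√S) = 0.04 × 19.9 / (√0.0018) = 18.76.
Try y = 3.35 m: A R^(2/3) = 24.99 — too large.
Try y = 2.24 m: A R^(2/3) = 10.49 — too small.
Try y = 2.94 m: A R^(2/3) = 18.76 — close enough.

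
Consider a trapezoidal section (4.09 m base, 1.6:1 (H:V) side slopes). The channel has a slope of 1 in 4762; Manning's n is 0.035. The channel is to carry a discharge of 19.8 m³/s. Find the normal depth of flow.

y_n = 3.33 m

Manning's equation rearranged: A R^(2/3) = nQ / (1·√S) = 0.035 × 19.8 / (√0.00021) = 47.82.
Trying y = 4.05 m: A R^(2/3) = 72.62 — over.
Trying y = 2.87 m: A R^(2/3) = 35.07 — short.
Trying y = 3.33 m: A R^(2/3) = 47.82 — close enough.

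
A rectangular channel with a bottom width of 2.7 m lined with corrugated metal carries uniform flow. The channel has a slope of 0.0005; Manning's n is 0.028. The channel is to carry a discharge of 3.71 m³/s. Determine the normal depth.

y_n = 1.99 m

Manning's equation rearranged: A R^(2/3) = nQ / (1·√S) = 0.028 × 3.71 / (√0.0005) = 4.646.
Try y = 1.58 m: A R^(2/3) = 3.452 — low.
Try y = 1.99 m: A R^(2/3) = 4.647 — ≈ 4.646.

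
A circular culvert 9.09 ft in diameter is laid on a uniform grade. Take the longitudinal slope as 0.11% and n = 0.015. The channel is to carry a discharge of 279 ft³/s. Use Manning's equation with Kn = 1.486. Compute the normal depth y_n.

Manning's equation rearranged: A R^(2/3) = nQ / (1.486·√S) = 0.015 × 279 / (1.486 × √0.0011) = 84.91.
Try y = 4.73 ft: A R^(2/3) = 59.98 — low.
Try y = 6.44 ft: A R^(2/3) = 95.39 — high.
Try y = 5.91 ft: A R^(2/3) = 84.88 — close enough.

y_n = 5.91 ft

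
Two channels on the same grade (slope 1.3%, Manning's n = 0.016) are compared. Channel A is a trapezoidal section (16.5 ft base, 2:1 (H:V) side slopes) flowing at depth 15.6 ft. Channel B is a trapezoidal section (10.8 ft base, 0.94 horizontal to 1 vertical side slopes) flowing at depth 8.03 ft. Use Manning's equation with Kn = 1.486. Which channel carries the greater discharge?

channel A

Channel A: With bottom width b = 16.5 ft and side slope z = 2: A = (b + zy)y = (16.5 + 2×15.6)×15.6 = 744.1 ft²; P = b + 2y√(1+z²) = 16.5 + 2×15.6×2.236 = 86.27 ft. Hydraulic radius R = A/P = 744.1/86.27 = 8.626 ft. Q_A = (1.486/0.016)·744.1·8.626^(2/3)·√0.013 = 33140 ft³/s.
Channel B: With bottom width b = 10.8 ft and side slope z = 0.94: A = (b + zy)y = (10.8 + 0.94×8.03)×8.03 = 147.3 ft²; P = b + 2y√(1+z²) = 10.8 + 2×8.03×1.372 = 32.84 ft. Hydraulic radius R = A/P = 147.3/32.84 = 4.486 ft. Q_B = (1.486/0.016)·147.3·4.486^(2/3)·√0.013 = 4244 ft³/s.
Q_A = 33140 ft³/s vs Q_B = 4244 ft³/s, so channel A carries more.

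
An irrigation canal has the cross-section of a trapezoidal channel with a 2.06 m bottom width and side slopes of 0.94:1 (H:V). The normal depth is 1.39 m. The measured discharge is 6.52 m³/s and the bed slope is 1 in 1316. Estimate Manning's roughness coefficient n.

n = 0.017

With bottom width b = 2.06 m and side slope z = 0.94: A = (b + zy)y = (2.06 + 0.94×1.39)×1.39 = 4.68 m²; P = b + 2y√(1+z²) = 2.06 + 2×1.39×1.372 = 5.875 m.
Hydraulic radius R = A/P = 4.68/5.875 = 0.7965 m.
Rearranging Manning's equation: n = (1/Q) A R^(2/3) S^(1/2) = (1/6.52) × 4.68 × 0.7965^(2/3) × √0.0007599 = 0.017.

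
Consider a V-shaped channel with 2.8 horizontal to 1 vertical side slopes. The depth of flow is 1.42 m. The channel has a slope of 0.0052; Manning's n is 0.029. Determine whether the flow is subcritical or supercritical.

subcritical

For a triangular section with side slope z = 2.8: A = zy² = 2.8×1.42² = 5.646 m²; P = 2y√(1+z²) = 2×1.42×2.973 = 8.444 m.
Hydraulic radius R = A/P = 5.646/8.444 = 0.6686 m.
V = (1/n) R^(2/3) √S = (1/0.029) × 0.6686^(2/3) × √0.0052 = 1.901 m/s. Hydraulic depth D_h = A/T = 5.646/7.952 = 0.71 m.
Froude number Fr = V/√(g·D_h) = 1.901/√(9.81×0.71) = 0.72, which is less than 1, so the flow is subcritical.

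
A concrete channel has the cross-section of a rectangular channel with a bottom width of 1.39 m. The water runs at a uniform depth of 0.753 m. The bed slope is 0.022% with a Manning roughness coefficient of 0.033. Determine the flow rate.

Q = 0.239 m³/s

Flow area A = b·y = 1.39 × 0.753 = 1.047 m². Wetted perimeter P = b + 2y = 1.39 + 2×0.753 = 2.896 m.
Hydraulic radius R = A/P = 1.047/2.896 = 0.3614 m.
Manning's equation: Q = (1/n) A R^(2/3) S^(1/2) = (1/0.033) × 1.047 × 0.3614^(2/3) × 0.00022^(1/2) = 0.239 m³/s.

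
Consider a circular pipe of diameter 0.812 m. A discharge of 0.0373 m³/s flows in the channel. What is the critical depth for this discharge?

y_c = 0.112 m

At critical depth, Q² T / (g A³) = 1, i.e. A³/T = Q²/g = 0.0373²/9.81 = 0.0001418.
Try y = 0.0923 m: A³/T = 0.00006671 — short.
Try y = 0.127 m: A³/T = 0.0002349 — over.
Try y = 0.112 m: A³/T = 0.0001432 — matches.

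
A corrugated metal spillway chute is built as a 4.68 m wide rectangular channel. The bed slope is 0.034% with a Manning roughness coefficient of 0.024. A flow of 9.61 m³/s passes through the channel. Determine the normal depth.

y_n = 2.39 m

Manning's equation rearranged: A R^(2/3) = nQ / (1·√S) = 0.024 × 9.61 / (√0.00034) = 12.51.
Trying y = 2.12 m: A R^(2/3) = 10.65 — low.
Trying y = 3.02 m: A R^(2/3) = 16.99 — high.
Trying y = 2.39 m: A R^(2/3) = 12.51 — close enough.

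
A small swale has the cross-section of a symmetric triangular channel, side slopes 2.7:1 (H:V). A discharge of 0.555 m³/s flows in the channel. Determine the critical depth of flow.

At critical depth, Q² T / (g A³) = 1, i.e. A³/T = Q²/g = 0.555²/9.81 = 0.0314.
At y = 0.334 m: A³/T = 0.01515 — too small.
At y = 0.48 m: A³/T = 0.09288 — too large.
At y = 0.386 m: A³/T = 0.03123 — close enough.

y_c = 0.386 m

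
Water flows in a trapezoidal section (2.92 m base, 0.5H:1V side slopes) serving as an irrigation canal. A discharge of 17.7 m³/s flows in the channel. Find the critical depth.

At critical depth, Q² T / (g A³) = 1, i.e. A³/T = Q²/g = 17.7²/9.81 = 31.94.
At y = 1.19 m: A³/T = 17.81 — too small.
At y = 1.78 m: A³/T = 66.36 — too large.
At y = 1.43 m: A³/T = 32.29 — ≈ 31.94.

y_c = 1.43 m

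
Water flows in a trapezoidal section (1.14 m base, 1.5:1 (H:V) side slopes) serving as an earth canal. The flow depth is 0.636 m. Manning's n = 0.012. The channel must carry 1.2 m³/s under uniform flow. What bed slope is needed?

S = 0.000413

With bottom width b = 1.14 m and side slope z = 1.5: A = (b + zy)y = (1.14 + 1.5×0.636)×0.636 = 1.332 m²; P = b + 2y√(1+z²) = 1.14 + 2×0.636×1.803 = 3.433 m.
Hydraulic radius R = A/P = 1.332/3.433 = 0.3879 m.
From Manning's equation, S = [nQ / (1 A R^(2/3))]² = [0.012 × 1.2 / (1 × 1.332 × 0.3879^(2/3))]² = 0.000413.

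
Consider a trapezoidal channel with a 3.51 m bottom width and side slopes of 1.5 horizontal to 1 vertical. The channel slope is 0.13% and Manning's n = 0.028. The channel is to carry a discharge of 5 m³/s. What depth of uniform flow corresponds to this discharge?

Manning's equation rearranged: A R^(2/3) = nQ / (1·√S) = 0.028 × 5 / (√0.0013) = 3.883.
At y = 1.15 m: A R^(2/3) = 5.129 — high.
At y = 0.989 m: A R^(2/3) = 3.886 — matches.

y_n = 0.989 m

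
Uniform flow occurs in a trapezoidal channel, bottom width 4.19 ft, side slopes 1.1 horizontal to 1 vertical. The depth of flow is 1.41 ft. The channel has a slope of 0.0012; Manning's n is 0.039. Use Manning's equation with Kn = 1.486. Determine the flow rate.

With bottom width b = 4.19 ft and side slope z = 1.1: A = (b + zy)y = (4.19 + 1.1×1.41)×1.41 = 8.095 ft²; P = b + 2y√(1+z²) = 4.19 + 2×1.41×1.487 = 8.382 ft.
Hydraulic radius R = A/P = 8.095/8.382 = 0.9657 ft.
Manning's equation: Q = (1.486/n) A R^(2/3) S^(1/2) = (1.486/0.039) × 8.095 × 0.9657^(2/3) × 0.0012^(1/2) = 10.4 ft³/s.

Q = 10.4 ft³/s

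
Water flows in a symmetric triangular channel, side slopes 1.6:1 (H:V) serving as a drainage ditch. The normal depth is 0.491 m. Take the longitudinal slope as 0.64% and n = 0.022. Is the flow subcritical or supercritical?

For a triangular section with side slope z = 1.6: A = zy² = 1.6×0.491² = 0.3857 m²; P = 2y√(1+z²) = 2×0.491×1.887 = 1.853 m.
Hydraulic radius R = A/P = 0.3857/1.853 = 0.2082 m.
V = (1/n) R^(2/3) √S = (1/0.022) × 0.2082^(2/3) × √0.0064 = 1.277 m/s. Hydraulic depth D_h = A/T = 0.3857/1.571 = 0.2455 m.
Froude number Fr = V/√(g·D_h) = 1.277/√(9.81×0.2455) = 0.823, which is less than 1, so the flow is subcritical.

subcritical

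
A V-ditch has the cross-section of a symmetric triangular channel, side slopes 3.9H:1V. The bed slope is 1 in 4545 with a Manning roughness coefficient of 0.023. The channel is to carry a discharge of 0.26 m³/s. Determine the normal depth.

Manning's equation rearranged: A R^(2/3) = nQ / (1·√S) = 0.023 × 0.26 / (√0.00022) = 0.4032.
Try y = 0.619 m: A R^(2/3) = 0.6694 — high.
Try y = 0.512 m: A R^(2/3) = 0.4035 — ≈ 0.4032.

y_n = 0.512 m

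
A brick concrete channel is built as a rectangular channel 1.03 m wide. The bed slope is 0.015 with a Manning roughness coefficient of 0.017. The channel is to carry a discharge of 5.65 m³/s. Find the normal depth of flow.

Manning's equation rearranged: A R^(2/3) = nQ / (1·√S) = 0.017 × 5.65 / (√0.015) = 0.7842.
Trying y = 1.58 m: A R^(2/3) = 0.8663 — over.
Trying y = 1.45 m: A R^(2/3) = 0.7836 — ≈ 0.7842.

y_n = 1.45 m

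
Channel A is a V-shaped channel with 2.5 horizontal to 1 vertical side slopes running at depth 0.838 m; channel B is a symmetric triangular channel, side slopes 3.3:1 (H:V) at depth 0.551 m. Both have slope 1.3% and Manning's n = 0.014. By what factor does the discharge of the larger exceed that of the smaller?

Channel A: For a triangular section with side slope z = 2.5: A = zy² = 2.5×0.838² = 1.756 m²; P = 2y√(1+z²) = 2×0.838×2.693 = 4.513 m. Hydraulic radius R = A/P = 1.756/4.513 = 0.389 m. Q_A = (1/0.014)·1.756·0.389^(2/3)·√0.013 = 7.62 m³/s.
Channel B: For a triangular section with side slope z = 3.3: A = zy² = 3.3×0.551² = 1.002 m²; P = 2y√(1+z²) = 2×0.551×3.448 = 3.8 m. Hydraulic radius R = A/P = 1.002/3.8 = 0.2637 m. Q_B = (1/0.014)·1.002·0.2637^(2/3)·√0.013 = 3.355 m³/s.
The larger discharge is 7.62 m³/s and the smaller is 3.355 m³/s; the ratio is 2.27.

2.27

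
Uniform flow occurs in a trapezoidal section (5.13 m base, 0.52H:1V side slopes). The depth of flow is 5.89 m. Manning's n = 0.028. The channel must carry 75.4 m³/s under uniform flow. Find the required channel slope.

S = 0.00053

With bottom width b = 5.13 m and side slope z = 0.52: A = (b + zy)y = (5.13 + 0.52×5.89)×5.89 = 48.26 m²; P = b + 2y√(1+z²) = 5.13 + 2×5.89×1.127 = 18.41 m.
Hydraulic radius R = A/P = 48.26/18.41 = 2.622 m.
From Manning's equation, S = [nQ / (1 A R^(2/3))]² = [0.028 × 75.4 / (1 × 48.26 × 2.622^(2/3))]² = 0.00053.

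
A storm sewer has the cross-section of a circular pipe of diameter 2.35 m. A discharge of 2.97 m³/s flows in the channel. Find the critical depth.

y_c = 0.78 m

At critical depth, Q² T / (g A³) = 1, i.e. A³/T = Q²/g = 2.97²/9.81 = 0.8992.
Try y = 0.654 m: A³/T = 0.4547 — low.
Try y = 0.78 m: A³/T = 0.9 — matches.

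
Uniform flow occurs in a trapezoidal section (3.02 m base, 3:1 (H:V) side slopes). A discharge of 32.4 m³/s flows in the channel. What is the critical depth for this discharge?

At critical depth, Q² T / (g A³) = 1, i.e. A³/T = Q²/g = 32.4²/9.81 = 107.
Trying y = 1.07 m: A³/T = 31.38 — low.
Trying y = 1.85 m: A³/T = 282.2 — high.
Trying y = 1.46 m: A³/T = 107.1 — matches.

y_c = 1.46 m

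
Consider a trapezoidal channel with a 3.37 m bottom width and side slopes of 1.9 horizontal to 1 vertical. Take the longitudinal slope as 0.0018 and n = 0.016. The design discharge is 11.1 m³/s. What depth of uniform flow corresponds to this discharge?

Manning's equation rearranged: A R^(2/3) = nQ / (1·√S) = 0.016 × 11.1 / (√0.0018) = 4.186.
Trying y = 0.697 m: A R^(2/3) = 2.1 — short.
Trying y = 1.17 m: A R^(2/3) = 5.543 — over.
Trying y = 1.01 m: A R^(2/3) = 4.184 — close enough.

y_n = 1.01 m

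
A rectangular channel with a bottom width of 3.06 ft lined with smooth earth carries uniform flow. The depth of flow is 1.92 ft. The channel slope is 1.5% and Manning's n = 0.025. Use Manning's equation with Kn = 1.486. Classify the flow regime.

Flow area A = b·y = 3.06 × 1.92 = 5.875 ft². Wetted perimeter P = b + 2y = 3.06 + 2×1.92 = 6.9 ft.
Hydraulic radius R = A/P = 5.875/6.9 = 0.8515 ft.
V = (1.486/n) R^(2/3) √S = (1.486/0.025) × 0.8515^(2/3) × √0.015 = 6.54 ft/s. Hydraulic depth D_h = A/T = 5.875/3.06 = 1.92 ft.
Froude number Fr = V/√(g·D_h) = 6.54/√(32.2×1.92) = 0.832, which is less than 1, so the flow is subcritical.

subcritical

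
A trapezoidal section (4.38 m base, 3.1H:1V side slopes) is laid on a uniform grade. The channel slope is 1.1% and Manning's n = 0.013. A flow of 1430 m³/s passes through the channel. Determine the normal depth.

Manning's equation rearranged: A R^(2/3) = nQ / (1·√S) = 0.013 × 1430 / (√0.011) = 177.2.
Try y = 3.49 m: A R^(2/3) = 82.97 — short.
Try y = 5.37 m: A R^(2/3) = 228 — over.
Try y = 4.83 m: A R^(2/3) = 177.1 — close enough.

y_n = 4.83 m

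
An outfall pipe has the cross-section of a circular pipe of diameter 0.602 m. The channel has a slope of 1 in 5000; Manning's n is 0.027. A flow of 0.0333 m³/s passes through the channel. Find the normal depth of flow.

y_n = 0.403 m

Manning's equation rearranged: A R^(2/3) = nQ / (1·√S) = 0.027 × 0.0333 / (√0.0002) = 0.06358.
Try y = 0.461 m: A R^(2/3) = 0.07519 — over.
Try y = 0.361 m: A R^(2/3) = 0.05406 — short.
Try y = 0.403 m: A R^(2/3) = 0.06349 — close enough.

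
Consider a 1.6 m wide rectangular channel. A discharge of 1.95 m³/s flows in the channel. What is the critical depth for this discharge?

For a rectangular channel, critical depth y_c = (q²/g)^(1/3) where q = Q/b = 1.95/1.6 = 1.219 m²/s.
So y_c = (1.219²/9.81)^(1/3) = 0.533 m.

y_c = 0.533 m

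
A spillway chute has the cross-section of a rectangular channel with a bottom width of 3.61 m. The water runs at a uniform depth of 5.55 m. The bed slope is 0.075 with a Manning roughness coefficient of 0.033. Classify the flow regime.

supercritical

Flow area A = b·y = 3.61 × 5.55 = 20.04 m². Wetted perimeter P = b + 2y = 3.61 + 2×5.55 = 14.71 m.
Hydraulic radius R = A/P = 20.04/14.71 = 1.362 m.
V = (1/n) R^(2/3) √S = (1/0.033) × 1.362^(2/3) × √0.075 = 10.2 m/s. Hydraulic depth D_h = A/T = 20.04/3.61 = 5.55 m.
Froude number Fr = V/√(g·D_h) = 10.2/√(9.81×5.55) = 1.38, which is greater than 1, so the flow is supercritical.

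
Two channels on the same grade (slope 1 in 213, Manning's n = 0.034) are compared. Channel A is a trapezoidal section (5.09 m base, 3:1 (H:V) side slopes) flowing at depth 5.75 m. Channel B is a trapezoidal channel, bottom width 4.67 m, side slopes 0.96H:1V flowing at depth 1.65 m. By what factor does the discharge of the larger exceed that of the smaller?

Channel A: With bottom width b = 5.09 m and side slope z = 3: A = (b + zy)y = (5.09 + 3×5.75)×5.75 = 128.5 m²; P = b + 2y√(1+z²) = 5.09 + 2×5.75×3.162 = 41.46 m. Hydraulic radius R = A/P = 128.5/41.46 = 3.099 m. Q_A = (1/0.034)·128.5·3.099^(2/3)·√0.004695 = 550.2 m³/s.
Channel B: With bottom width b = 4.67 m and side slope z = 0.96: A = (b + zy)y = (4.67 + 0.96×1.65)×1.65 = 10.32 m²; P = b + 2y√(1+z²) = 4.67 + 2×1.65×1.386 = 9.245 m. Hydraulic radius R = A/P = 10.32/9.245 = 1.116 m. Q_B = (1/0.034)·10.32·1.116^(2/3)·√0.004695 = 22.38 m³/s.
The larger discharge is 550.2 m³/s and the smaller is 22.38 m³/s; the ratio is 24.6.

24.6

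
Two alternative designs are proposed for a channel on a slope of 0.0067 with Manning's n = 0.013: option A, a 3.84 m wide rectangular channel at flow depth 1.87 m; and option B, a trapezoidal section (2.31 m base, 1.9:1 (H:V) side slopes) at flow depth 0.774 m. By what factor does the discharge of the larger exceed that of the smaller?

Channel A: Flow area A = b·y = 3.84 × 1.87 = 7.181 m². Wetted perimeter P = b + 2y = 3.84 + 2×1.87 = 7.58 m. Hydraulic radius R = A/P = 7.181/7.58 = 0.9473 m. Q_A = (1/0.013)·7.181·0.9473^(2/3)·√0.0067 = 43.61 m³/s.
Channel B: With bottom width b = 2.31 m and side slope z = 1.9: A = (b + zy)y = (2.31 + 1.9×0.774)×0.774 = 2.926 m²; P = b + 2y√(1+z²) = 2.31 + 2×0.774×2.147 = 5.634 m. Hydraulic radius R = A/P = 2.926/5.634 = 0.5194 m. Q_B = (1/0.013)·2.926·0.5194^(2/3)·√0.0067 = 11.91 m³/s.
The larger discharge is 43.61 m³/s and the smaller is 11.91 m³/s; the ratio is 3.66.

3.66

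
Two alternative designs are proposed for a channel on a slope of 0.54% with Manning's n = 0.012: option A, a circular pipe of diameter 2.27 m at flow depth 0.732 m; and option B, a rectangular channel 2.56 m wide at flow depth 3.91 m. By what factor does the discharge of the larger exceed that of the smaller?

15.7

Channel A: For a circular section of diameter D = 2.27 m at depth y = 0.732 m, the central angle is θ = 2 arccos(1 − 2y/D) = 2.416 rad. Then A = (D²/8)(θ − sin θ) = 1.128 m² and P = Dθ/2 = 2.742 m. Hydraulic radius R = A/P = 1.128/2.742 = 0.4115 m. Q_A = (1/0.012)·1.128·0.4115^(2/3)·√0.0054 = 3.823 m³/s.
Channel B: Flow area A = b·y = 2.56 × 3.91 = 10.01 m². Wetted perimeter P = b + 2y = 2.56 + 2×3.91 = 10.38 m. Hydraulic radius R = A/P = 10.01/10.38 = 0.9643 m. Q_B = (1/0.012)·10.01·0.9643^(2/3)·√0.0054 = 59.83 m³/s.
The larger discharge is 59.83 m³/s and the smaller is 3.823 m³/s; the ratio is 15.7.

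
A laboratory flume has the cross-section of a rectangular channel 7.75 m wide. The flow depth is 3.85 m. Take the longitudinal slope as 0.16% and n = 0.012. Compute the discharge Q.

Q = 154 m³/s

Flow area A = b·y = 7.75 × 3.85 = 29.84 m². Wetted perimeter P = b + 2y = 7.75 + 2×3.85 = 15.45 m.
Hydraulic radius R = A/P = 29.84/15.45 = 1.931 m.
Manning's equation: Q = (1/n) A R^(2/3) S^(1/2) = (1/0.012) × 29.84 × 1.931^(2/3) × 0.0016^(1/2) = 154 m³/s.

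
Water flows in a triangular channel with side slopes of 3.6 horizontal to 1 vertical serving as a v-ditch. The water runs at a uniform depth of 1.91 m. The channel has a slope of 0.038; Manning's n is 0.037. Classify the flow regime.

supercritical

For a triangular section with side slope z = 3.6: A = zy² = 3.6×1.91² = 13.13 m²; P = 2y√(1+z²) = 2×1.91×3.736 = 14.27 m.
Hydraulic radius R = A/P = 13.13/14.27 = 0.9202 m.
V = (1/n) R^(2/3) √S = (1/0.037) × 0.9202^(2/3) × √0.038 = 4.984 m/s. Hydraulic depth D_h = A/T = 13.13/13.75 = 0.955 m.
Froude number Fr = V/√(g·D_h) = 4.984/√(9.81×0.955) = 1.63, which is greater than 1, so the flow is supercritical.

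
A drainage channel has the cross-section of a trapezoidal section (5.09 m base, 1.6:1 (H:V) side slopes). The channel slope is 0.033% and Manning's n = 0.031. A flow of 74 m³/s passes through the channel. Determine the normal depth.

Manning's equation rearranged: A R^(2/3) = nQ / (1·√S) = 0.031 × 74 / (√0.00033) = 126.3.
Trying y = 3.68 m: A R^(2/3) = 66.86 — low.
Trying y = 4.97 m: A R^(2/3) = 126.3 — close enough.

y_n = 4.97 m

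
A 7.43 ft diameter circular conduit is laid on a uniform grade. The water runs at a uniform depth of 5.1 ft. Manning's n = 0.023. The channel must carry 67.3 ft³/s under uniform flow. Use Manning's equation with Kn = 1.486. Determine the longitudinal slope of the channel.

S = 0.00038

For a circular section of diameter D = 7.43 ft at depth y = 5.1 ft, the central angle is θ = 2 arccos(1 − 2y/D) = 3.906 rad. Then A = (D²/8)(θ − sin θ) = 31.73 ft² and P = Dθ/2 = 14.51 ft.
Hydraulic radius R = A/P = 31.73/14.51 = 2.187 ft.
From Manning's equation, S = [nQ / (1.486 A R^(2/3))]² = [0.023 × 67.3 / (1.486 × 31.73 × 2.187^(2/3))]² = 0.00038.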